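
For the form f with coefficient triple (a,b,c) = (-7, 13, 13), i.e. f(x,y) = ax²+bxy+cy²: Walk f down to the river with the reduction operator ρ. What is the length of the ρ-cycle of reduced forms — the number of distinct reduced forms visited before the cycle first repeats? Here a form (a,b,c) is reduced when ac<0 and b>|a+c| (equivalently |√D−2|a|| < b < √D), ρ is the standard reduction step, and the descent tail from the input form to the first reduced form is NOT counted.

D = 533, ⌊√D⌋ = 23
river: ρ → (13,13,-7)
river: ρ → (-7,15,11)
river: ρ → (11,7,-11)
river: ρ → (-11,15,7)
river: ρ → (7,13,-13)
river: ρ → (-13,13,7)
river: ρ → (7,15,-11)
river: ρ → (-11,7,11)
river: ρ → (11,15,-7)
river: ρ → (-7,13,13)
ρ-cycle length = 10 (tail of 0 descent steps not counted)

10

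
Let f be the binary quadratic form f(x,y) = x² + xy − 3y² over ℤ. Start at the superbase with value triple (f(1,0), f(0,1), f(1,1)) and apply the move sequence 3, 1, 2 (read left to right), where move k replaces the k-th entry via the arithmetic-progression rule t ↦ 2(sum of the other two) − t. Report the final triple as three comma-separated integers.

start (1,-3,-1) = (f(1,0),f(0,1),f(1,1))
replace slot 3: 2·(1+(-3)) − (-1) = -3 → (1,-3,-3)
replace slot 1: 2·((-3)+(-3)) − 1 = -13 → (-13,-3,-3)
replace slot 2: 2·((-13)+(-3)) − (-3) = -29 → (-13,-29,-3)

-13,-29,-3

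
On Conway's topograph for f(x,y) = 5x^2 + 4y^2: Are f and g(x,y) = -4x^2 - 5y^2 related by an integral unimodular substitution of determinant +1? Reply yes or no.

D₁ = -80, D₂ = -80
f: flip: (5,0,4)→(4,0,5)
f: reduced (well bottom): (4,0,5) with a≤c, −a<b≤a
g is negative-definite; reduce −g:
−g: reduced (well bottom): (4,0,5) with a≤c, −a<b≤a
flip sign back: reduced form of g is (-4,0,-5)
reduced forms (4, 0, 5) vs (-4, 0, -5) ⇒ inequivalent

no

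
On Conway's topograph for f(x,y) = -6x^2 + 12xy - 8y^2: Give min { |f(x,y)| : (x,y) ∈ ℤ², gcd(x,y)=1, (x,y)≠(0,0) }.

translate: b→0 (≡-12 mod 12), so (6,-12,8)→(6,0,2)
flip: (6,0,2)→(2,0,6)
reduced (well bottom): (2,0,6) with a≤c, −a<b≤a
well minimum |f| = |-2| = 2 (negative-definite)

2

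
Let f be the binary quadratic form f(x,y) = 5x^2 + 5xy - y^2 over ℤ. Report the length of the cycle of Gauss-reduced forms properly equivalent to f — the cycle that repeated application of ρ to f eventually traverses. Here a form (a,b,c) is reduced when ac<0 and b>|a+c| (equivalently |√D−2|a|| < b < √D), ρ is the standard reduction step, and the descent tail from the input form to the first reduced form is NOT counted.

D = 45, ⌊√D⌋ = 6
river: ρ → (-1,5,5)
river: ρ → (5,5,-1)
ρ-cycle length = 2 (tail of 0 descent steps not counted)

2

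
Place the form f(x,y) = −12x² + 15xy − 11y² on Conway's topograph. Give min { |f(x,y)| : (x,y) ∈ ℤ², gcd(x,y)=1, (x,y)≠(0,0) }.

translate: b→9 (≡-15 mod 24), so (12,-15,11)→(12,9,8)
flip: (12,9,8)→(8,-9,12)
translate: b→7 (≡-9 mod 16), so (8,-9,12)→(8,7,11)
reduced (well bottom): (8,7,11) with a≤c, −a<b≤a
well minimum |f| = |-8| = 8 (negative-definite)

8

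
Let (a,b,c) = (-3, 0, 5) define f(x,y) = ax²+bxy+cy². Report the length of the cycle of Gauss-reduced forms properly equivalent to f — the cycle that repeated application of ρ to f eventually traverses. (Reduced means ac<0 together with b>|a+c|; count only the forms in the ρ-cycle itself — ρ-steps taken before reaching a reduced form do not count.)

D = 60, ⌊√D⌋ = 7
descent: ρ → (5,0,-3)
descent: ρ → (-3,6,2)  [lands on river]
river: ρ → (2,6,-3)
ρ-cycle length = 2 (tail of 2 descent steps not counted)

2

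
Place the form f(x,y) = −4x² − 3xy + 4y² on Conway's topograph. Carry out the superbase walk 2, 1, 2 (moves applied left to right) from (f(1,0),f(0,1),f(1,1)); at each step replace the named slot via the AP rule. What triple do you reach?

start (-4,4,-3) = (f(1,0),f(0,1),f(1,1))
replace slot 2: 2·((-4)+(-3)) − 4 = -18 → (-4,-18,-3)
replace slot 1: 2·((-18)+(-3)) − (-4) = -38 → (-38,-18,-3)
replace slot 2: 2·((-38)+(-3)) − (-18) = -64 → (-38,-64,-3)

-38,-64,-3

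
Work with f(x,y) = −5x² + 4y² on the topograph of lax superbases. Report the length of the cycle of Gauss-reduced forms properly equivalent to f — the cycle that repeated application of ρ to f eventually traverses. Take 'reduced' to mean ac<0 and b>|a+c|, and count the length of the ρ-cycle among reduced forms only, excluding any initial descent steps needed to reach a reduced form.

D = 80, ⌊√D⌋ = 8
descent: ρ → (4,8,-1)  [lands on river]
river: ρ → (-1,8,4)
ρ-cycle length = 2 (tail of 1 descent step not counted)

2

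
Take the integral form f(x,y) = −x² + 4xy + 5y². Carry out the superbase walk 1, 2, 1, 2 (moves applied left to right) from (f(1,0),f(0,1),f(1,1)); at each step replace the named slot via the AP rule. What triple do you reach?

start (-1,5,8) = (f(1,0),f(0,1),f(1,1))
replace slot 1: 2·(5+8) − (-1) = 27 → (27,5,8)
replace slot 2: 2·(27+8) − 5 = 65 → (27,65,8)
replace slot 1: 2·(65+8) − 27 = 119 → (119,65,8)
replace slot 2: 2·(119+8) − 65 = 189 → (119,189,8)

119,189,8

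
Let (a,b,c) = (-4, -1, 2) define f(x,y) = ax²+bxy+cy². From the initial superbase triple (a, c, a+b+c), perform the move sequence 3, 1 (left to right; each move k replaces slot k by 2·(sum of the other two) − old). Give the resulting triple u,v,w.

start (-4,2,-3) = (f(1,0),f(0,1),f(1,1))
replace slot 3: 2·((-4)+2) − (-3) = -1 → (-4,2,-1)
replace slot 1: 2·(2+(-1)) − (-4) = 6 → (6,2,-1)

6,2,-1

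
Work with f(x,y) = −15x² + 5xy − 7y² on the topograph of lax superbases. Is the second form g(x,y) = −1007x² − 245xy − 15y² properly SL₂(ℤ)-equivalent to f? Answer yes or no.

D₁ = -395, D₂ = -395
f is negative-definite; reduce −f:
−f: flip: (15,-5,7)→(7,5,15)
−f: reduced (well bottom): (7,5,15) with a≤c, −a<b≤a
flip sign back: reduced form of f is (-7,-5,-15)
g is negative-definite; reduce −g:
−g: flip: (1007,245,15)→(15,-245,1007)
−g: translate: b→-5 (≡-245 mod 30), so (15,-245,1007)→(15,-5,7)
−g: flip: (15,-5,7)→(7,5,15)
−g: reduced (well bottom): (7,5,15) with a≤c, −a<b≤a
flip sign back: reduced form of g is (-7,-5,-15)
reduced forms (-7, -5, -15) vs (-7, -5, -15) ⇒ equivalent

yes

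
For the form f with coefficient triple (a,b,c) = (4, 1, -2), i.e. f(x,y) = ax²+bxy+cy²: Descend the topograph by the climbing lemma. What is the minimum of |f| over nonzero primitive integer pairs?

descent: ρ → (-2,3,3)  [lands on river]
river: ρ → (3,3,-2)
river: ρ → (-2,5,1)
river: ρ → (1,5,-2)
closes: descent 1, river 4
min |a| on river = 1

1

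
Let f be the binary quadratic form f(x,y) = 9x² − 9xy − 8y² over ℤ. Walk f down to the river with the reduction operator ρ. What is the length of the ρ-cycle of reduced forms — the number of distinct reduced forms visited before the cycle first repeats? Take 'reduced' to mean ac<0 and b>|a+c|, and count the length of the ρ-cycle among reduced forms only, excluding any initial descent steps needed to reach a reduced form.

D = 369, ⌊√D⌋ = 19
descent: ρ → (-8,9,9)  [lands on river]
river: ρ → (9,9,-8)
river: ρ → (-8,7,10)
river: ρ → (10,13,-5)
river: ρ → (-5,17,4)
river: ρ → (4,15,-9)
river: ρ → (-9,3,10)
river: ρ → (10,17,-2)
river: ρ → (-2,19,1)
river: ρ → (1,19,-2)
river: ρ → (-2,17,10)
river: ρ → (10,3,-9)
river: ρ → (-9,15,4)
river: ρ → (4,17,-5)
river: ρ → (-5,13,10)
river: ρ → (10,7,-8)
ρ-cycle length = 16 (tail of 1 descent step not counted)

16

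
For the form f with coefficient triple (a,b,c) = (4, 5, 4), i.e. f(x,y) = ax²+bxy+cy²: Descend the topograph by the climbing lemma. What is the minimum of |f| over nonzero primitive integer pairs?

translate: b→-3 (≡5 mod 8), so (4,5,4)→(4,-3,3)
flip: (4,-3,3)→(3,3,4)
reduced (well bottom): (3,3,4) with a≤c, −a<b≤a
well minimum = a = 3

3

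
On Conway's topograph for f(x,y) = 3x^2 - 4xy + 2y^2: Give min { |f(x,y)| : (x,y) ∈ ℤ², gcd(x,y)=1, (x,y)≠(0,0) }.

translate: b→2 (≡-4 mod 6), so (3,-4,2)→(3,2,1)
flip: (3,2,1)→(1,-2,3)
translate: b→0 (≡-2 mod 2), so (1,-2,3)→(1,0,2)
reduced (well bottom): (1,0,2) with a≤c, −a<b≤a
well minimum = a = 1

1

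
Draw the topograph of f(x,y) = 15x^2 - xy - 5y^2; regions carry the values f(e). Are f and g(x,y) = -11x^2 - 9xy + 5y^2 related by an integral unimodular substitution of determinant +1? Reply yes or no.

D₁ = 301, D₂ = 301
river cycle of f (length 10): (-5, 11, 9), (9, 7, -7), (-7, 7, 9), (9, 11, -5), (-5, 9, 11), (11, 13, -3), (-3, 17, 1), (1, 17, -3), (-3, 13, 11), (11, 9, -5)
river cycle of g (length 10): (5, 9, -11), (-11, 13, 3), (3, 17, -1), (-1, 17, 3), (3, 13, -11), (-11, 9, 5), (5, 11, -9), (-9, 7, 7), (7, 7, -9), (-9, 11, 5)
cycles differ ⇒ inequivalent

no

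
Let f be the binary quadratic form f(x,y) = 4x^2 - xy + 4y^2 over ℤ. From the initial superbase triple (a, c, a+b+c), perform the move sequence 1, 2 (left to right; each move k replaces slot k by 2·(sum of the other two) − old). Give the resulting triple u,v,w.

start (4,4,7) = (f(1,0),f(0,1),f(1,1))
replace slot 1: 2·(4+7) − 4 = 18 → (18,4,7)
replace slot 2: 2·(18+7) − 4 = 46 → (18,46,7)

18,46,7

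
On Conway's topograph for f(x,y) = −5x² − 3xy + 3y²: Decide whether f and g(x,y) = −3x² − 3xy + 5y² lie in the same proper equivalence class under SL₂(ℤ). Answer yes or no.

D₁ = 69, D₂ = 69
river cycle of f (length 4): (3, 3, -5), (-5, 7, 1), (1, 7, -5), (-5, 3, 3)
river cycle of g (length 4): (5, 3, -3), (-3, 3, 5), (5, 7, -1), (-1, 7, 5)
cycles differ ⇒ inequivalent

no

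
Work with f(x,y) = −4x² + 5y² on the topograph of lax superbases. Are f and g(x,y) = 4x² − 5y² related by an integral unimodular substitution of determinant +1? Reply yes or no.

D₁ = 80, D₂ = 80
river cycle of f (length 2): (-4, 8, 1), (1, 8, -4)
river cycle of g (length 2): (4, 8, -1), (-1, 8, 4)
cycles differ ⇒ inequivalent

no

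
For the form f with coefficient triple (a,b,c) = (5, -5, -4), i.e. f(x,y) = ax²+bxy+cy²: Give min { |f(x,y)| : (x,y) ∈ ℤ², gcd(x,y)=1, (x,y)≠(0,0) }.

descent: ρ → (-4,5,5)  [lands on river]
river: ρ → (5,5,-4)
river: ρ → (-4,3,6)
river: ρ → (6,9,-1)
river: ρ → (-1,9,6)
river: ρ → (6,3,-4)
closes: descent 1, river 6
min |a| on river = 1

1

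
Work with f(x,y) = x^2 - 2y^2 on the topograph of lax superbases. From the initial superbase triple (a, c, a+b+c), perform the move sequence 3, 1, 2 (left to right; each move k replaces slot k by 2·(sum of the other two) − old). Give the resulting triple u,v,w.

start (1,-2,-1) = (f(1,0),f(0,1),f(1,1))
replace slot 3: 2·(1+(-2)) − (-1) = -1 → (1,-2,-1)
replace slot 1: 2·((-2)+(-1)) − 1 = -7 → (-7,-2,-1)
replace slot 2: 2·((-7)+(-1)) − (-2) = -14 → (-7,-14,-1)

-7,-14,-1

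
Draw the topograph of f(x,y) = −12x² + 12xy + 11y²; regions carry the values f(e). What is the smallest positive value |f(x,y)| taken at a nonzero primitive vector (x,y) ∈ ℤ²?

river: ρ → (11,10,-13)
river: ρ → (-13,16,8)
river: ρ → (8,16,-13)
river: ρ → (-13,10,11)
river: ρ → (11,12,-12)
river: ρ → (-12,12,11)
closes: descent 0, river 6
min |a| on river = 8

8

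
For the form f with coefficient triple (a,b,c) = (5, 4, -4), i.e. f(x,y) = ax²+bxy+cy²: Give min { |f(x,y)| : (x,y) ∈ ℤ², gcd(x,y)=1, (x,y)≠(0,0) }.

river: ρ → (-4,4,5)
river: ρ → (5,6,-3)
river: ρ → (-3,6,5)
river: ρ → (5,4,-4)
closes: descent 0, river 4
min |a| on river = 3

3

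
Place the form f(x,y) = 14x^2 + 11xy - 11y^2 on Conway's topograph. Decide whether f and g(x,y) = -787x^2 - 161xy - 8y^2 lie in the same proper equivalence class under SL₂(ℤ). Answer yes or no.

D₁ = 737, D₂ = 737
river cycle of f (length 18): (-11, 11, 14), (14, 17, -8), (-8, 15, 16), (16, 17, -7), (-7, 25, 4), (4, 23, -13), (-13, 3, 14), (14, 25, -2), (-2, 27, 1), (1, 27, -2), … (8 more)
river cycle of g (length 18): (-8, 17, 14), (14, 11, -11), (-11, 11, 14), (14, 17, -8), (-8, 15, 16), (16, 17, -7), (-7, 25, 4), (4, 23, -13), (-13, 3, 14), (14, 25, -2), … (8 more)
cycles coincide ⇒ equivalent

yes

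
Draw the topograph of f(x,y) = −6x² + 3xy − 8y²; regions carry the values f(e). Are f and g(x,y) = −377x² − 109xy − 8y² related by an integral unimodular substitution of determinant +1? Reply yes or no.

D₁ = -183, D₂ = -183
f is negative-definite; reduce −f:
−f: reduced (well bottom): (6,-3,8) with a≤c, −a<b≤a
flip sign back: reduced form of f is (-6,3,-8)
g is negative-definite; reduce −g:
−g: flip: (377,109,8)→(8,-109,377)
−g: translate: b→3 (≡-109 mod 16), so (8,-109,377)→(8,3,6)
−g: flip: (8,3,6)→(6,-3,8)
−g: reduced (well bottom): (6,-3,8) with a≤c, −a<b≤a
flip sign back: reduced form of g is (-6,3,-8)
reduced forms (-6, 3, -8) vs (-6, 3, -8) ⇒ equivalent

yes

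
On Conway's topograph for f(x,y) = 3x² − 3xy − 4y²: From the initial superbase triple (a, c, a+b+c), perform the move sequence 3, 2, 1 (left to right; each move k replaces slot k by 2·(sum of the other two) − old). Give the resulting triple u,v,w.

start (3,-4,-4) = (f(1,0),f(0,1),f(1,1))
replace slot 3: 2·(3+(-4)) − (-4) = 2 → (3,-4,2)
replace slot 2: 2·(3+2) − (-4) = 14 → (3,14,2)
replace slot 1: 2·(14+2) − 3 = 29 → (29,14,2)

29,14,2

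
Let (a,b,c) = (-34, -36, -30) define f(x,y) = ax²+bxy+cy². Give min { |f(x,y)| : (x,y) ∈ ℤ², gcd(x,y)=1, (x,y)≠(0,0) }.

translate: b→-32 (≡36 mod 68), so (34,36,30)→(34,-32,28)
flip: (34,-32,28)→(28,32,34)
translate: b→-24 (≡32 mod 56), so (28,32,34)→(28,-24,30)
reduced (well bottom): (28,-24,30) with a≤c, −a<b≤a
well minimum |f| = |-28| = 28 (negative-definite)

28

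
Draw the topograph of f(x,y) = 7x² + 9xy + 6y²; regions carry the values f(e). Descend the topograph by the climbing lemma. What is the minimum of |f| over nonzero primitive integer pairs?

translate: b→-5 (≡9 mod 14), so (7,9,6)→(7,-5,4)
flip: (7,-5,4)→(4,5,7)
translate: b→-3 (≡5 mod 8), so (4,5,7)→(4,-3,6)
reduced (well bottom): (4,-3,6) with a≤c, −a<b≤a
well minimum = a = 4

4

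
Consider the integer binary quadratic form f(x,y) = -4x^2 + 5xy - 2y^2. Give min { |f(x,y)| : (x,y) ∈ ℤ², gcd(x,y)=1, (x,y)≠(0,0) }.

translate: b→3 (≡-5 mod 8), so (4,-5,2)→(4,3,1)
flip: (4,3,1)→(1,-3,4)
translate: b→1 (≡-3 mod 2), so (1,-3,4)→(1,1,2)
reduced (well bottom): (1,1,2) with a≤c, −a<b≤a
well minimum |f| = |-1| = 1 (negative-definite)

1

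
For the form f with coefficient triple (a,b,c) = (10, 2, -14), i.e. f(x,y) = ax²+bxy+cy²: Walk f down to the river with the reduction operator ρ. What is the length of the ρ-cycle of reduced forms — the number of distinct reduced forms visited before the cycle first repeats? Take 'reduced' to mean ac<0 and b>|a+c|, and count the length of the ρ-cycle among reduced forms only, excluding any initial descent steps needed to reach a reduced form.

D = 564, ⌊√D⌋ = 23
descent: ρ → (-14,-2,10)
descent: ρ → (10,22,-2)  [lands on river]
river: ρ → (-2,22,10)
river: ρ → (10,18,-6)
river: ρ → (-6,18,10)
ρ-cycle length = 4 (tail of 2 descent steps not counted)

4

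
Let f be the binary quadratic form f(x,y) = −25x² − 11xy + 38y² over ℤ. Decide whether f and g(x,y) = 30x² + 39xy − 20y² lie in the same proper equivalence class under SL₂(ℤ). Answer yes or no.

D₁ = 3921, D₂ = 3921
river cycle of f (length 76): (-25, 39, 24), (24, 57, -7), (-7, 55, 32), (32, 9, -30), (-30, 51, 11), (11, 59, -10), (-10, 61, 5), (5, 59, -22), (-22, 29, 35), (35, 41, -16), … (66 more)
river cycle of g (length 76): (-20, 41, 28), (28, 15, -33), (-33, 51, 10), (10, 49, -38), (-38, 27, 21), (21, 57, -8), (-8, 55, 28), (28, 57, -6), (-6, 51, 55), (55, 59, -2), … (66 more)
cycles differ ⇒ inequivalent

no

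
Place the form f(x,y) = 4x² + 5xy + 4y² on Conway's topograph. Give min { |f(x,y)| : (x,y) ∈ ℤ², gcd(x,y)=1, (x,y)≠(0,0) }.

translate: b→-3 (≡5 mod 8), so (4,5,4)→(4,-3,3)
flip: (4,-3,3)→(3,3,4)
reduced (well bottom): (3,3,4) with a≤c, −a<b≤a
well minimum = a = 3

3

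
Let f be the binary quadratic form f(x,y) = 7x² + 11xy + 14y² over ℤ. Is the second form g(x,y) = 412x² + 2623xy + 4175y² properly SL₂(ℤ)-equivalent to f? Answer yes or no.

D₁ = -271, D₂ = -271
f: translate: b→-3 (≡11 mod 14), so (7,11,14)→(7,-3,10)
f: reduced (well bottom): (7,-3,10) with a≤c, −a<b≤a
g: translate: b→151 (≡2623 mod 824), so (412,2623,4175)→(412,151,14)
g: flip: (412,151,14)→(14,-151,412)
g: translate: b→-11 (≡-151 mod 28), so (14,-151,412)→(14,-11,7)
g: flip: (14,-11,7)→(7,11,14)
g: translate: b→-3 (≡11 mod 14), so (7,11,14)→(7,-3,10)
g: reduced (well bottom): (7,-3,10) with a≤c, −a<b≤a
reduced forms (7, -3, 10) vs (7, -3, 10) ⇒ equivalent

yes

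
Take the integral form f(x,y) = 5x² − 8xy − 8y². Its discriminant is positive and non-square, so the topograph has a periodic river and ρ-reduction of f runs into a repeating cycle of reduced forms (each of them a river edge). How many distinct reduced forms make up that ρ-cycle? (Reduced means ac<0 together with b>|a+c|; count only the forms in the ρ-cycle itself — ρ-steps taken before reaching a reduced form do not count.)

D = 224, ⌊√D⌋ = 14
descent: ρ → (-8,8,5)  [lands on river]
river: ρ → (5,12,-4)
river: ρ → (-4,12,5)
river: ρ → (5,8,-8)
ρ-cycle length = 4 (tail of 1 descent step not counted)

4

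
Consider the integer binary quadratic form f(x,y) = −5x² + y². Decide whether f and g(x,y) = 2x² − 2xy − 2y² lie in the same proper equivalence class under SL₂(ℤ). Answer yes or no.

D₁ = 20, D₂ = 20
river cycle of f (length 2): (1, 4, -1), (-1, 4, 1)
river cycle of g (length 2): (-2, 2, 2), (2, 2, -2)
cycles differ ⇒ inequivalent

no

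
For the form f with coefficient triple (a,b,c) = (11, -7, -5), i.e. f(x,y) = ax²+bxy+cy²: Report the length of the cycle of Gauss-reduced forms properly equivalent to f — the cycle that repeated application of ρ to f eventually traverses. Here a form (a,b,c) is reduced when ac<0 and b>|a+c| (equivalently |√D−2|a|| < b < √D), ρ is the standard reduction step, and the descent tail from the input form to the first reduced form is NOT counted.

D = 269, ⌊√D⌋ = 16
descent: ρ → (-5,7,11)  [lands on river]
river: ρ → (11,15,-1)
river: ρ → (-1,15,11)
river: ρ → (11,7,-5)
river: ρ → (-5,13,5)
river: ρ → (5,7,-11)
river: ρ → (-11,15,1)
river: ρ → (1,15,-11)
river: ρ → (-11,7,5)
river: ρ → (5,13,-5)
ρ-cycle length = 10 (tail of 1 descent step not counted)

10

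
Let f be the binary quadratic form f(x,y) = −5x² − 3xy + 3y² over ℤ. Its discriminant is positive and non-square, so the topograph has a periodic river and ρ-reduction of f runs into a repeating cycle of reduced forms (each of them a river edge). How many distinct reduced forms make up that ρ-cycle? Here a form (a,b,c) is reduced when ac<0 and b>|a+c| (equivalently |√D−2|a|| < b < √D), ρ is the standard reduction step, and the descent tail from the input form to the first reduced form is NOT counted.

D = 69, ⌊√D⌋ = 8
descent: ρ → (3,3,-5)  [lands on river]
river: ρ → (-5,7,1)
river: ρ → (1,7,-5)
river: ρ → (-5,3,3)
ρ-cycle length = 4 (tail of 1 descent step not counted)

4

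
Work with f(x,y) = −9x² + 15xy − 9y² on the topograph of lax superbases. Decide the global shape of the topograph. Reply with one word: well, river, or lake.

D = b²−4ac = 15² − 4·(-9)·(-9) = -99
D < 0 ⇒ definite ⇒ every region one sign ⇒ single well

well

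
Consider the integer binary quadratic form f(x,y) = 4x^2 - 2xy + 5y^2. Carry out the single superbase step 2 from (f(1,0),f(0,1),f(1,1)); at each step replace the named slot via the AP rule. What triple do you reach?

start (4,5,7) = (f(1,0),f(0,1),f(1,1))
replace slot 2: 2·(4+7) − 5 = 17 → (4,17,7)

4,17,7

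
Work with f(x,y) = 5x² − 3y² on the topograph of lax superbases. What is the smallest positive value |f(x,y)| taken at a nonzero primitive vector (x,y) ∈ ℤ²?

descent: ρ → (-3,6,2)  [lands on river]
river: ρ → (2,6,-3)
closes: descent 1, river 2
min |a| on river = 2

2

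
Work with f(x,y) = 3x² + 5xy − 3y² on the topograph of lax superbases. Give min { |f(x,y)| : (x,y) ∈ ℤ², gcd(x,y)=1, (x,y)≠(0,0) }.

river: ρ → (-3,7,1)
river: ρ → (1,7,-3)
river: ρ → (-3,5,3)
river: ρ → (3,7,-1)
river: ρ → (-1,7,3)
river: ρ → (3,5,-3)
closes: descent 0, river 6
min |a| on river = 1

1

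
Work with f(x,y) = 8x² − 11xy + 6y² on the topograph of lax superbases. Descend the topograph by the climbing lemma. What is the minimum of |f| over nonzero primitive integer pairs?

translate: b→5 (≡-11 mod 16), so (8,-11,6)→(8,5,3)
flip: (8,5,3)→(3,-5,8)
translate: b→1 (≡-5 mod 6), so (3,-5,8)→(3,1,6)
reduced (well bottom): (3,1,6) with a≤c, −a<b≤a
well minimum = a = 3

3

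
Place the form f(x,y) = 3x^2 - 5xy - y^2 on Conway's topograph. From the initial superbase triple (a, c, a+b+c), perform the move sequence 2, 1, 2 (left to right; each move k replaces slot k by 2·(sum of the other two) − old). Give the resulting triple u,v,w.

start (3,-1,-3) = (f(1,0),f(0,1),f(1,1))
replace slot 2: 2·(3+(-3)) − (-1) = 1 → (3,1,-3)
replace slot 1: 2·(1+(-3)) − 3 = -7 → (-7,1,-3)
replace slot 2: 2·((-7)+(-3)) − 1 = -21 → (-7,-21,-3)

-7,-21,-3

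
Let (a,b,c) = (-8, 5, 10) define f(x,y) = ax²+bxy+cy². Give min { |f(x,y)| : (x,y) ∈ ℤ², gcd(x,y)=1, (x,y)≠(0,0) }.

river: ρ → (10,15,-3)
river: ρ → (-3,15,10)
river: ρ → (10,5,-8)
river: ρ → (-8,11,7)
river: ρ → (7,17,-2)
river: ρ → (-2,15,15)
river: ρ → (15,15,-2)
river: ρ → (-2,17,7)
river: ρ → (7,11,-8)
river: ρ → (-8,5,10)
closes: descent 0, river 10
min |a| on river = 2

2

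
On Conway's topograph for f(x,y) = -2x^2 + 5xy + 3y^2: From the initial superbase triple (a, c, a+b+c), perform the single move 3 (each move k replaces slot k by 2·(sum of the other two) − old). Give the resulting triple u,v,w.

start (-2,3,6) = (f(1,0),f(0,1),f(1,1))
replace slot 3: 2·((-2)+3) − 6 = -4 → (-2,3,-4)

-2,3,-4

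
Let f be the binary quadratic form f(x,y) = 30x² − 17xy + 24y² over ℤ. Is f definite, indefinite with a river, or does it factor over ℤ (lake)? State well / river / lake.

D = b²−4ac = (-17)² − 4·30·24 = -2591
D < 0 ⇒ definite ⇒ every region one sign ⇒ single well

well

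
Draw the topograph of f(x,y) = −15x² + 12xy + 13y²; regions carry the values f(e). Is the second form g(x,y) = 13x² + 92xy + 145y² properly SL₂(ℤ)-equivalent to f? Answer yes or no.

D₁ = 924, D₂ = 924
river cycle of f (length 8): (13, 14, -14), (-14, 14, 13), (13, 12, -15), (-15, 18, 10), (10, 22, -11), (-11, 22, 10), (10, 18, -15), (-15, 12, 13)
river cycle of g (length 8): (13, 14, -14), (-14, 14, 13), (13, 12, -15), (-15, 18, 10), (10, 22, -11), (-11, 22, 10), (10, 18, -15), (-15, 12, 13)
cycles coincide ⇒ equivalent

yes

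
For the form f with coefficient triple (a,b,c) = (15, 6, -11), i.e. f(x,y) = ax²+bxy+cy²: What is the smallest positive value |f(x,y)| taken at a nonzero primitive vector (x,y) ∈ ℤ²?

river: ρ → (-11,16,10)
river: ρ → (10,24,-3)
river: ρ → (-3,24,10)
river: ρ → (10,16,-11)
river: ρ → (-11,6,15)
river: ρ → (15,24,-2)
river: ρ → (-2,24,15)
river: ρ → (15,6,-11)
closes: descent 0, river 8
min |a| on river = 2

2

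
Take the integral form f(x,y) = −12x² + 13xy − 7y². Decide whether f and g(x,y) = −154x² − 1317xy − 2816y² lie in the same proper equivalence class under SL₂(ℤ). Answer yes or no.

D₁ = -167, D₂ = -167
f is negative-definite; reduce −f:
−f: translate: b→11 (≡-13 mod 24), so (12,-13,7)→(12,11,6)
−f: flip: (12,11,6)→(6,-11,12)
−f: translate: b→1 (≡-11 mod 12), so (6,-11,12)→(6,1,7)
−f: reduced (well bottom): (6,1,7) with a≤c, −a<b≤a
flip sign back: reduced form of f is (-6,-1,-7)
g is negative-definite; reduce −g:
−g: translate: b→85 (≡1317 mod 308), so (154,1317,2816)→(154,85,12)
−g: flip: (154,85,12)→(12,-85,154)
−g: translate: b→11 (≡-85 mod 24), so (12,-85,154)→(12,11,6)
−g: flip: (12,11,6)→(6,-11,12)
−g: translate: b→1 (≡-11 mod 12), so (6,-11,12)→(6,1,7)
−g: reduced (well bottom): (6,1,7) with a≤c, −a<b≤a
flip sign back: reduced form of g is (-6,-1,-7)
reduced forms (-6, -1, -7) vs (-6, -1, -7) ⇒ equivalent

yes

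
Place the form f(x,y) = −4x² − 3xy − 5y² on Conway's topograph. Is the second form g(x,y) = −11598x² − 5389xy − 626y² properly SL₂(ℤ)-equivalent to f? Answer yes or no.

D₁ = -71, D₂ = -71
f is negative-definite; reduce −f:
−f: reduced (well bottom): (4,3,5) with a≤c, −a<b≤a
flip sign back: reduced form of f is (-4,-3,-5)
g is negative-definite; reduce −g:
−g: flip: (11598,5389,626)→(626,-5389,11598)
−g: translate: b→-381 (≡-5389 mod 1252), so (626,-5389,11598)→(626,-381,58)
−g: flip: (626,-381,58)→(58,381,626)
−g: translate: b→33 (≡381 mod 116), so (58,381,626)→(58,33,5)
−g: flip: (58,33,5)→(5,-33,58)
−g: translate: b→-3 (≡-33 mod 10), so (5,-33,58)→(5,-3,4)
−g: flip: (5,-3,4)→(4,3,5)
−g: reduced (well bottom): (4,3,5) with a≤c, −a<b≤a
flip sign back: reduced form of g is (-4,-3,-5)
reduced forms (-4, -3, -5) vs (-4, -3, -5) ⇒ equivalent

yes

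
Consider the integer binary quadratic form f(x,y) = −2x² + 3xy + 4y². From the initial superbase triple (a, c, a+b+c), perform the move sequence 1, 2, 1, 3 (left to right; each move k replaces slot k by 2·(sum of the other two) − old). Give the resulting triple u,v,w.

start (-2,4,5) = (f(1,0),f(0,1),f(1,1))
replace slot 1: 2·(4+5) − (-2) = 20 → (20,4,5)
replace slot 2: 2·(20+5) − 4 = 46 → (20,46,5)
replace slot 1: 2·(46+5) − 20 = 82 → (82,46,5)
replace slot 3: 2·(82+46) − 5 = 251 → (82,46,251)

82,46,251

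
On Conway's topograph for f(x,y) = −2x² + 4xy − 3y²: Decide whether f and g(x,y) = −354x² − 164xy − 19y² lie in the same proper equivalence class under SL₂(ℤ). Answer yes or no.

D₁ = -8, D₂ = -8
f is negative-definite; reduce −f:
−f: translate: b→0 (≡-4 mod 4), so (2,-4,3)→(2,0,1)
−f: flip: (2,0,1)→(1,0,2)
−f: reduced (well bottom): (1,0,2) with a≤c, −a<b≤a
flip sign back: reduced form of f is (-1,0,-2)
g is negative-definite; reduce −g:
−g: flip: (354,164,19)→(19,-164,354)
−g: translate: b→-12 (≡-164 mod 38), so (19,-164,354)→(19,-12,2)
−g: flip: (19,-12,2)→(2,12,19)
−g: translate: b→0 (≡12 mod 4), so (2,12,19)→(2,0,1)
−g: flip: (2,0,1)→(1,0,2)
−g: reduced (well bottom): (1,0,2) with a≤c, −a<b≤a
flip sign back: reduced form of g is (-1,0,-2)
reduced forms (-1, 0, -2) vs (-1, 0, -2) ⇒ equivalent

yes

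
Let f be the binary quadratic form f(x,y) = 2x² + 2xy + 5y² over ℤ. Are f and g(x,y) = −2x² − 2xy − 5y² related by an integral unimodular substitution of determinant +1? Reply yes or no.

D₁ = -36, D₂ = -36
f: reduced (well bottom): (2,2,5) with a≤c, −a<b≤a
g is negative-definite; reduce −g:
−g: reduced (well bottom): (2,2,5) with a≤c, −a<b≤a
flip sign back: reduced form of g is (-2,-2,-5)
reduced forms (2, 2, 5) vs (-2, -2, -5) ⇒ inequivalent

no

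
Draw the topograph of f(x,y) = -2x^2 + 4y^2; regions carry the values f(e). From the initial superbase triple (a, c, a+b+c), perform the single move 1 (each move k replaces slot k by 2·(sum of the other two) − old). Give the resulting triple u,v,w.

start (-2,4,2) = (f(1,0),f(0,1),f(1,1))
replace slot 1: 2·(4+2) − (-2) = 14 → (14,4,2)

14,4,2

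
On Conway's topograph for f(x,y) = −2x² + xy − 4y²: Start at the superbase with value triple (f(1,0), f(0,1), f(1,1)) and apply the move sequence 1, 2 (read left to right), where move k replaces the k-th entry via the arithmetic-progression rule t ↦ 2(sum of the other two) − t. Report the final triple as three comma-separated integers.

start (-2,-4,-5) = (f(1,0),f(0,1),f(1,1))
replace slot 1: 2·((-4)+(-5)) − (-2) = -16 → (-16,-4,-5)
replace slot 2: 2·((-16)+(-5)) − (-4) = -38 → (-16,-38,-5)

-16,-38,-5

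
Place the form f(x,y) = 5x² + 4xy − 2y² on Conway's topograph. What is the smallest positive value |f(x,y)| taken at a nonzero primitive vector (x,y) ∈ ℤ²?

river: ρ → (-2,4,5)
river: ρ → (5,6,-1)
river: ρ → (-1,6,5)
river: ρ → (5,4,-2)
closes: descent 0, river 4
min |a| on river = 1

1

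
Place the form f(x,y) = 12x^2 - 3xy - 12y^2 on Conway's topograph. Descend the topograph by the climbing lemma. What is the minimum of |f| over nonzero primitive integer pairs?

descent: ρ → (-12,3,12)  [lands on river]
river: ρ → (12,21,-3)
river: ρ → (-3,21,12)
river: ρ → (12,3,-12)
river: ρ → (-12,21,3)
river: ρ → (3,21,-12)
closes: descent 1, river 6
min |a| on river = 3

3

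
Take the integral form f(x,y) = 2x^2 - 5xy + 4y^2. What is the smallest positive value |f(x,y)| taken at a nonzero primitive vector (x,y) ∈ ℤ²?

translate: b→-1 (≡-5 mod 4), so (2,-5,4)→(2,-1,1)
flip: (2,-1,1)→(1,1,2)
reduced (well bottom): (1,1,2) with a≤c, −a<b≤a
well minimum = a = 1

1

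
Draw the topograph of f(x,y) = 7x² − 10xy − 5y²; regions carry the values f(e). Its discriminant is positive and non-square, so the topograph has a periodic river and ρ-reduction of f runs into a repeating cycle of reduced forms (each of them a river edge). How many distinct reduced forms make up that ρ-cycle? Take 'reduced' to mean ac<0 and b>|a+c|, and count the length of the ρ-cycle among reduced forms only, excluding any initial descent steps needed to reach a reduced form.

D = 240, ⌊√D⌋ = 15
descent: ρ → (-5,10,7)  [lands on river]
river: ρ → (7,4,-8)
river: ρ → (-8,12,3)
river: ρ → (3,12,-8)
river: ρ → (-8,4,7)
river: ρ → (7,10,-5)
ρ-cycle length = 6 (tail of 1 descent step not counted)

6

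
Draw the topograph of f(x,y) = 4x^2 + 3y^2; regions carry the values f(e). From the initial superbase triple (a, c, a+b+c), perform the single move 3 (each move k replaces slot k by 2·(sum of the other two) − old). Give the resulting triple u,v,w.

start (4,3,7) = (f(1,0),f(0,1),f(1,1))
replace slot 3: 2·(4+3) − 7 = 7 → (4,3,7)

4,3,7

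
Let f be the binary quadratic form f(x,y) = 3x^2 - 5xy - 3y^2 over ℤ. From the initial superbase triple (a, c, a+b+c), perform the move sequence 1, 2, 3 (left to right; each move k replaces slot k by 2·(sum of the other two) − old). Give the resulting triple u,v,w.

start (3,-3,-5) = (f(1,0),f(0,1),f(1,1))
replace slot 1: 2·((-3)+(-5)) − 3 = -19 → (-19,-3,-5)
replace slot 2: 2·((-19)+(-5)) − (-3) = -45 → (-19,-45,-5)
replace slot 3: 2·((-19)+(-45)) − (-5) = -123 → (-19,-45,-123)

-19,-45,-123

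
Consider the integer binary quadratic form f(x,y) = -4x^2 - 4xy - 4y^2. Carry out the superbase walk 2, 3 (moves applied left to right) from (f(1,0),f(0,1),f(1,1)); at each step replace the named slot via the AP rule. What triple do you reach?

start (-4,-4,-12) = (f(1,0),f(0,1),f(1,1))
replace slot 2: 2·((-4)+(-12)) − (-4) = -28 → (-4,-28,-12)
replace slot 3: 2·((-4)+(-28)) − (-12) = -52 → (-4,-28,-52)

-4,-28,-52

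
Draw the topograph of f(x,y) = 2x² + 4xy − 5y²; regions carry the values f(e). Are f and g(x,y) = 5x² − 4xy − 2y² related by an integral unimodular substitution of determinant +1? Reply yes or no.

D₁ = 56, D₂ = 56
river cycle of f (length 4): (-5, 6, 1), (1, 6, -5), (-5, 4, 2), (2, 4, -5)
river cycle of g (length 4): (-2, 4, 5), (5, 6, -1), (-1, 6, 5), (5, 4, -2)
cycles differ ⇒ inequivalent

no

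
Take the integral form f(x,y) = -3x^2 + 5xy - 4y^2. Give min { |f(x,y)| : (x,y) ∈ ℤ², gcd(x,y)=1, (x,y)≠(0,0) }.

translate: b→1 (≡-5 mod 6), so (3,-5,4)→(3,1,2)
flip: (3,1,2)→(2,-1,3)
reduced (well bottom): (2,-1,3) with a≤c, −a<b≤a
well minimum |f| = |-2| = 2 (negative-definite)

2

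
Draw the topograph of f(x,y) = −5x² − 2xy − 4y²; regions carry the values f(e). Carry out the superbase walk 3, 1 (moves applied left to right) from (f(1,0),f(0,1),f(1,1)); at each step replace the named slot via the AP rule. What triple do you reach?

start (-5,-4,-11) = (f(1,0),f(0,1),f(1,1))
replace slot 3: 2·((-5)+(-4)) − (-11) = -7 → (-5,-4,-7)
replace slot 1: 2·((-4)+(-7)) − (-5) = -17 → (-17,-4,-7)

-17,-4,-7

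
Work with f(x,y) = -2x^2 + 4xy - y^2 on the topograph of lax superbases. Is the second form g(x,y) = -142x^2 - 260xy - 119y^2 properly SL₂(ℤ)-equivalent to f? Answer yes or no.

D₁ = 8, D₂ = 8
river cycle of f (length 2): (-1, 2, 1), (1, 2, -1)
river cycle of g (length 2): (-1, 2, 1), (1, 2, -1)
cycles coincide ⇒ equivalent

yes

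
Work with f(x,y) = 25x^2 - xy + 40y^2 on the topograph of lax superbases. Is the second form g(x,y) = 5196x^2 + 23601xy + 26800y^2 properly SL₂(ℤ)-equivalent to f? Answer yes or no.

D₁ = -3999, D₂ = -3999
f: reduced (well bottom): (25,-1,40) with a≤c, −a<b≤a
g: translate: b→2817 (≡23601 mod 10392), so (5196,23601,26800)→(5196,2817,382)
g: flip: (5196,2817,382)→(382,-2817,5196)
g: translate: b→239 (≡-2817 mod 764), so (382,-2817,5196)→(382,239,40)
g: flip: (382,239,40)→(40,-239,382)
g: translate: b→1 (≡-239 mod 80), so (40,-239,382)→(40,1,25)
g: flip: (40,1,25)→(25,-1,40)
g: reduced (well bottom): (25,-1,40) with a≤c, −a<b≤a
reduced forms (25, -1, 40) vs (25, -1, 40) ⇒ equivalent

yes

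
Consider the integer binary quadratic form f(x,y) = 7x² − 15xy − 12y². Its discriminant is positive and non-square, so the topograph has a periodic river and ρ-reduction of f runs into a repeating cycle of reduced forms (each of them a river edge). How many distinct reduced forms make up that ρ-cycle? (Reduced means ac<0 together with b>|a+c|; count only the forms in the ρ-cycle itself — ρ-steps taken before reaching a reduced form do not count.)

D = 561, ⌊√D⌋ = 23
descent: ρ → (-12,15,7)  [lands on river]
river: ρ → (7,13,-14)
river: ρ → (-14,15,6)
river: ρ → (6,21,-5)
river: ρ → (-5,19,10)
river: ρ → (10,21,-3)
river: ρ → (-3,21,10)
river: ρ → (10,19,-5)
river: ρ → (-5,21,6)
river: ρ → (6,15,-14)
river: ρ → (-14,13,7)
river: ρ → (7,15,-12)
river: ρ → (-12,9,10)
river: ρ → (10,11,-11)
river: ρ → (-11,11,10)
river: ρ → (10,9,-12)
ρ-cycle length = 16 (tail of 1 descent step not counted)

16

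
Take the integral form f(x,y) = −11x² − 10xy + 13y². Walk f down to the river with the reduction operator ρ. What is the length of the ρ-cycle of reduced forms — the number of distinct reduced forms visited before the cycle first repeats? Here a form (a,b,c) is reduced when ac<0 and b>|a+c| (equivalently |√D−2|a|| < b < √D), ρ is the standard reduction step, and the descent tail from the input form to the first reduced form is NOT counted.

D = 672, ⌊√D⌋ = 25
descent: ρ → (13,10,-11)  [lands on river]
river: ρ → (-11,12,12)
river: ρ → (12,12,-11)
river: ρ → (-11,10,13)
river: ρ → (13,16,-8)
river: ρ → (-8,16,13)
ρ-cycle length = 6 (tail of 1 descent step not counted)

6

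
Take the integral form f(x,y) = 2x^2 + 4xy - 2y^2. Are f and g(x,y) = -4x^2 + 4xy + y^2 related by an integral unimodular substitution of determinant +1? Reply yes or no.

D₁ = 32, D₂ = 32
river cycle of f (length 2): (-2, 4, 2), (2, 4, -2)
river cycle of g (length 2): (1, 4, -4), (-4, 4, 1)
cycles differ ⇒ inequivalent

no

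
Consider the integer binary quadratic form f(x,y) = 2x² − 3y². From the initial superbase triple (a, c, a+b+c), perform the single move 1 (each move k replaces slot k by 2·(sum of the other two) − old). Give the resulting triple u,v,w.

start (2,-3,-1) = (f(1,0),f(0,1),f(1,1))
replace slot 1: 2·((-3)+(-1)) − 2 = -10 → (-10,-3,-1)

-10,-3,-1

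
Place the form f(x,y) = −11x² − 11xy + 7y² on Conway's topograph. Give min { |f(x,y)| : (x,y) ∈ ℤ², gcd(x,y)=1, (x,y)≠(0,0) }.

descent: ρ → (7,11,-11)  [lands on river]
river: ρ → (-11,11,7)
river: ρ → (7,17,-5)
river: ρ → (-5,13,13)
river: ρ → (13,13,-5)
river: ρ → (-5,17,7)
closes: descent 1, river 6
min |a| on river = 5

5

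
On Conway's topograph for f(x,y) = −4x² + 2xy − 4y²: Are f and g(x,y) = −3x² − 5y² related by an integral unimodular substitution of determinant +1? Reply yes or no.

D₁ = -60, D₂ = -60
f is negative-definite; reduce −f:
−f: flip: (4,-2,4)→(4,2,4)
−f: reduced (well bottom): (4,2,4) with a≤c, −a<b≤a
flip sign back: reduced form of f is (-4,-2,-4)
g is negative-definite; reduce −g:
−g: reduced (well bottom): (3,0,5) with a≤c, −a<b≤a
flip sign back: reduced form of g is (-3,0,-5)
reduced forms (-4, -2, -4) vs (-3, 0, -5) ⇒ inequivalent

no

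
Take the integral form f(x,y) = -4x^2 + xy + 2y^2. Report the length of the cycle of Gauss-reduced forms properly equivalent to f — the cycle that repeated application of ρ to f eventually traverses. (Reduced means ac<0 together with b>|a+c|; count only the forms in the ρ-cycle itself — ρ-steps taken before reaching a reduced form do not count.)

D = 33, ⌊√D⌋ = 5
descent: ρ → (2,3,-3)  [lands on river]
river: ρ → (-3,3,2)
river: ρ → (2,5,-1)
river: ρ → (-1,5,2)
ρ-cycle length = 4 (tail of 1 descent step not counted)

4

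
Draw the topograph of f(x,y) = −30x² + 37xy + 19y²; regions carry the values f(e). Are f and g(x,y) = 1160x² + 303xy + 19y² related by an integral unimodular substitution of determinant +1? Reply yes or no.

D₁ = 3649, D₂ = 3649
river cycle of f (length 110): (19, 39, -28), (-28, 17, 30), (30, 43, -15), (-15, 47, 24), (24, 49, -13), (-13, 55, 12), (12, 41, -41), (-41, 41, 12), (12, 55, -13), (-13, 49, 24), … (100 more)
river cycle of g (length 110): (19, 39, -28), (-28, 17, 30), (30, 43, -15), (-15, 47, 24), (24, 49, -13), (-13, 55, 12), (12, 41, -41), (-41, 41, 12), (12, 55, -13), (-13, 49, 24), … (100 more)
cycles coincide ⇒ equivalent

yes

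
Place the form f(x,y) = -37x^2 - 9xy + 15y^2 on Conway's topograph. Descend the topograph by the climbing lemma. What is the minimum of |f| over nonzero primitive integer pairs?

descent: ρ → (15,39,-13)  [lands on river]
river: ρ → (-13,39,15)
river: ρ → (15,21,-31)
river: ρ → (-31,41,5)
river: ρ → (5,39,-39)
river: ρ → (-39,39,5)
river: ρ → (5,41,-31)
river: ρ → (-31,21,15)
closes: descent 1, river 8
min |a| on river = 5

5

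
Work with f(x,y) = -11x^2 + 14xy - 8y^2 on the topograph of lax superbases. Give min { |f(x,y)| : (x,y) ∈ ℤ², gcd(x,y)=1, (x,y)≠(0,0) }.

translate: b→8 (≡-14 mod 22), so (11,-14,8)→(11,8,5)
flip: (11,8,5)→(5,-8,11)
translate: b→2 (≡-8 mod 10), so (5,-8,11)→(5,2,8)
reduced (well bottom): (5,2,8) with a≤c, −a<b≤a
well minimum |f| = |-5| = 5 (negative-definite)

5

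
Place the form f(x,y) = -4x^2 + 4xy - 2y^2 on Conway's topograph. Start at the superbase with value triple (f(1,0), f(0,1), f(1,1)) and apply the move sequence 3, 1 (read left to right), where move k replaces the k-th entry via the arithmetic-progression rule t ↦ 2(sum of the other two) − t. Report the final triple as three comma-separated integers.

start (-4,-2,-2) = (f(1,0),f(0,1),f(1,1))
replace slot 3: 2·((-4)+(-2)) − (-2) = -10 → (-4,-2,-10)
replace slot 1: 2·((-2)+(-10)) − (-4) = -20 → (-20,-2,-10)

-20,-2,-10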